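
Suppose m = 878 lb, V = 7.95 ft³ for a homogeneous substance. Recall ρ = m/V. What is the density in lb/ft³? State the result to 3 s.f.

ρ is given directly by: ρ = m/V.
m = 878 lb = 398.3 kg; V = 7.95 ft³ = 0.2251 m³.
ρ = 1769 kg/m³
1769 kg/m³ × (1 lb/ft³ / 16.02 kg/m³) = 110.4 lb/ft³

110 lb/ft³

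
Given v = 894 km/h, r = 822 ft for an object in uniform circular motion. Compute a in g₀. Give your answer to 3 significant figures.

a is given directly by: a = v²/r.
v = 894 km/h = 248.3 m/s; r = 822 ft = 250.5 m.
a = 246.1 m/s²
246.1 m/s² × (1 g₀ / 9.807 m/s²) = 25.10 g₀

25.1 g₀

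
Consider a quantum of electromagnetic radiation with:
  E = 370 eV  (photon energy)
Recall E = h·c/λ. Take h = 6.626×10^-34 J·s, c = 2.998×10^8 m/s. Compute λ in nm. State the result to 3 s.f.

3.35 nm

Rearranging: λ = hc/E.
E = 370 eV = 5.928×10^-17 J; h = 6.626×10^-34 J·s; c = 2.998×10^8 m/s.
λ = 3.351×10^-9 m
3.351×10^-9 m × (1 nm / 1.000×10^-9 m) = 3.351 nm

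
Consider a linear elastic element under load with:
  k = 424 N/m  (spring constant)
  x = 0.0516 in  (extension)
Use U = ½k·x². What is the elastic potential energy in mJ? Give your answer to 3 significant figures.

U is given directly by: U = ½kx².
k = 424 N/m; x = 0.0516 in = 0.001311 m.
U = 3.642×10^-4 J
3.642×10^-4 J × (1 mJ / 0.001000 J) = 0.3642 mJ

0.364 mJ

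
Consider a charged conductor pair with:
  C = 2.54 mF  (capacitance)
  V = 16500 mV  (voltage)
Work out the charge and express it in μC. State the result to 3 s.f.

41900 μC

Solving C = Q/V for Q: Q = CV.
C = 2.54 mF = 0.002540 F; V = 16500 mV = 16.50 V.
Q = 0.04191 C
0.04191 C × (1 μC / 1.000×10^-6 C) = 41910 μC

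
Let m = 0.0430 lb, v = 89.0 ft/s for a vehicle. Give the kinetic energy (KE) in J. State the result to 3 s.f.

Directly: KE = ½mv².
m = 0.0430 lb = 0.01950 kg; v = 89.0 ft/s = 27.13 m/s.
KE = 7.177 J

7.18 J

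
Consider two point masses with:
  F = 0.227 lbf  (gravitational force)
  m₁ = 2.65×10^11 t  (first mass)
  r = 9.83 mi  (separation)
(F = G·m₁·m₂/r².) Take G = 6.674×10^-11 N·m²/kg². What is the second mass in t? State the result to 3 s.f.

14.3 t

From Newton's law of gravitation: m₂ = F·r²/(G·m₁).
F = 0.227 lbf = 1.010 N; m₁ = 2.65×10^11 t = 2.650×10^14 kg; r = 9.83 mi = 15820 m; G = 6.674×10^-11 N·m²/kg².
m₂ = 14288 kg
14288 kg × (1 t / 1000 kg) = 14.29 t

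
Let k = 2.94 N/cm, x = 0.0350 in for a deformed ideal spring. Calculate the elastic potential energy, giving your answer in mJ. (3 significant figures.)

0.116 mJ

U is given directly by: U = ½kx².
k = 2.94 N/cm = 294.0 N/m; x = 0.0350 in = 8.890×10^-4 m.
U = 1.162×10^-4 J
1.162×10^-4 J × (1 mJ / 0.001000 J) = 0.1162 mJ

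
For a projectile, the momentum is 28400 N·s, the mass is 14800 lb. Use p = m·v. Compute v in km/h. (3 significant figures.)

15.2 km/h

Solving p = m·v for v: v = p/m.
p = 28400 N·s = 28400 kg·m/s; m = 14800 lb = 6713 kg.
v = 4.230 m/s
4.230 m/s × (1 km/h / 0.2778 m/s) = 15.23 km/h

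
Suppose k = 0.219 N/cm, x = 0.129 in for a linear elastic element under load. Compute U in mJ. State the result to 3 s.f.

Directly: U = ½kx².
k = 0.219 N/cm = 21.90 N/m; x = 0.129 in = 0.003277 m.
U = 1.176×10^-4 J
1.176×10^-4 J × (1 mJ / 0.001000 J) = 0.1176 mJ

0.118 mJ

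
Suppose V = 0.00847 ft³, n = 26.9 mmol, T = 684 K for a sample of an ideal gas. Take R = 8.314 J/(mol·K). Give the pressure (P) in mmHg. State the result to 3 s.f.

4780 mmHg

Directly: P = nRT/V.
V = 0.00847 ft³ = 2.398×10^-4 m³; n = 26.9 mmol = 0.02690 mol; T = 684 K; R = 8.314 J/(mol·K).
P = 6.378×10^5 Pa  (the unit combination reduces to kg/(m·s²) = Pa)
6.378×10^5 Pa × (1 mmHg / 133.3 Pa) = 4784 mmHg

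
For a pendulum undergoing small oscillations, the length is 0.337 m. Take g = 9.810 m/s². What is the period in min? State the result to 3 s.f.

T is given directly by: T = 2π√(L/g).
L = 0.337 m; g = 9.810 m/s².
T = 1.165 s
1.165 s × (1 min / 60.00 s) = 0.01941 min

0.0194 min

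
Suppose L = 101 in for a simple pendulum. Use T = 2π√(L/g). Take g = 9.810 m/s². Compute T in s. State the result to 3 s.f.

3.21 s

T is given directly by: T = 2π√(L/g).
L = 101 in = 2.565 m; g = 9.810 m/s².
T = 3.213 s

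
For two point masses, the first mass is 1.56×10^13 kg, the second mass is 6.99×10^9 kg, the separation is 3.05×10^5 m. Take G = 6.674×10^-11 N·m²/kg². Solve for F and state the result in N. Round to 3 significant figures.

78.2 N

F is given directly by: F = Gm₁m₂/r².
m₁ = 1.56×10^13 kg; m₂ = 6.99×10^9 kg; r = 3.05×10^5 m; G = 6.674×10^-11 N·m²/kg².
F = 78.23 N  (the unit combination reduces to kg·m/s² = N)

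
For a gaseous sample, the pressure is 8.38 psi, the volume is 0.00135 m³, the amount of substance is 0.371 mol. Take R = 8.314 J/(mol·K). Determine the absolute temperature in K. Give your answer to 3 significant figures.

25.3 K

Rearranging PV = nRT for T: T = PV/(nR).
P = 8.38 psi = 57778 Pa; V = 0.00135 m³; n = 0.371 mol; R = 8.314 J/(mol·K).
T = 25.29 K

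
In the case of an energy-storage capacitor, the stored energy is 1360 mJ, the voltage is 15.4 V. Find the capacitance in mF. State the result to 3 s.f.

Solving E = ½C·V² for C: C = 2E/V².
E = 1360 mJ = 1.360 J; V = 15.4 V.
C = 0.01147 F
0.01147 F × (1 mF / 0.001000 F) = 11.47 mF

11.5 mF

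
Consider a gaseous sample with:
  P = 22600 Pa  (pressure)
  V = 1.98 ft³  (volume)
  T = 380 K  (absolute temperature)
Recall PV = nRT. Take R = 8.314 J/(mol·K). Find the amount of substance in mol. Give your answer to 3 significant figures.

0.401 mol

From the ideal-gas law: n = PV/(RT).
P = 22600 Pa; V = 1.98 ft³ = 0.05607 m³; T = 380 K; R = 8.314 J/(mol·K).
n = 0.4011 mol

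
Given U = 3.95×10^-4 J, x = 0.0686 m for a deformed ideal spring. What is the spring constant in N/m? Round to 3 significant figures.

0.168 N/m

Rearranging: k = 2U/x².
U = 3.95×10^-4 J; x = 0.0686 m.
k = 0.1679 N/m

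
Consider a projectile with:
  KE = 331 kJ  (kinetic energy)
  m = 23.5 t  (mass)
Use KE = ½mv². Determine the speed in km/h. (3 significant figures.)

Solving KE = ½mv² for v: v = √(2·KE/m).
KE = 331 kJ = 3.310×10^5 J; m = 23.5 t = 23500 kg.
v = 5.308 m/s
5.308 m/s × (1 km/h / 0.2778 m/s) = 19.11 km/h

19.1 km/h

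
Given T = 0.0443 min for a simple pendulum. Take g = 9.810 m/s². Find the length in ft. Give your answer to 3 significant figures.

5.76 ft

Rearranging T = 2π√(L/g) for L: L = g·(T/2π)².
T = 0.0443 min = 2.658 s; g = 9.810 m/s².
L = 1.756 m
1.756 m × (1 ft / 0.3048 m) = 5.760 ft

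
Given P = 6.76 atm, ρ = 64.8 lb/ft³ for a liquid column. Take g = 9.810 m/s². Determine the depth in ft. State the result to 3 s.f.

Rearranging: h = P/(ρ·g).
P = 6.76 atm = 6.850×10^5 Pa; ρ = 64.8 lb/ft³ = 1038 kg/m³; g = 9.810 m/s².
h = 67.27 m
67.27 m × (1 ft / 0.3048 m) = 220.7 ft

221 ft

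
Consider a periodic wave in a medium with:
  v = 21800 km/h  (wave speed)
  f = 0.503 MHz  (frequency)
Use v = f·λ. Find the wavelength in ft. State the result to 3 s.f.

0.0395 ft

Rearranging v = f·λ for λ: λ = v/f.
v = 21800 km/h = 6056 m/s; f = 0.503 MHz = 5.030×10^5 Hz.
λ = 0.01204 m
0.01204 m × (1 ft / 0.3048 m) = 0.03950 ft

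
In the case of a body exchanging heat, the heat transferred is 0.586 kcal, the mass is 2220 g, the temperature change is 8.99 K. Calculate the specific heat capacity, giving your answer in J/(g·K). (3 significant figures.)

Solving Q = m·c·ΔT for c: c = Q/(m·ΔT).
Q = 0.586 kcal = 2452 J; m = 2220 g = 2.220 kg; ΔT = 8.99 K.
c = 122.9 J/(kg·K)
122.9 J/(kg·K) × (1 J/(g·K) / 1000 J/(kg·K)) = 0.1229 J/(g·K)

0.123 J/(g·K)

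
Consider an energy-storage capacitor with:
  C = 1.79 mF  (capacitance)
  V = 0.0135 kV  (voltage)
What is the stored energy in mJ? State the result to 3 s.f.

163 mJ

E is given directly by: E = ½CV².
C = 1.79 mF = 0.001790 F; V = 0.0135 kV = 13.50 V.
E = 0.1631 J
0.1631 J × (1 mJ / 0.001000 J) = 163.1 mJ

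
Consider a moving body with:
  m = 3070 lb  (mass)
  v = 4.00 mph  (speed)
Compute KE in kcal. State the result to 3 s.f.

0.532 kcal

KE is given directly by: KE = ½mv².
m = 3070 lb = 1393 kg; v = 4.00 mph = 1.788 m/s.
KE = 2226 J  (the unit combination reduces to kg·m²/s² = J)
2226 J × (1 kcal / 4184 J) = 0.5321 kcal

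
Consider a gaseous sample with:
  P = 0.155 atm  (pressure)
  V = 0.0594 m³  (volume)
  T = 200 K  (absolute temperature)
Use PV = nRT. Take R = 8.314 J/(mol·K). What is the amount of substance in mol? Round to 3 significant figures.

Rearranging PV = nRT for n: n = PV/(RT).
P = 0.155 atm = 15705 Pa; V = 0.0594 m³; T = 200 K; R = 8.314 J/(mol·K).
n = 0.5610 mol

0.561 mol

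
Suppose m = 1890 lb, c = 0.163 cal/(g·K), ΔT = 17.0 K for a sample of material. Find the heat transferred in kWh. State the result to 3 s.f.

Directly: Q = mcΔT.
m = 1890 lb = 857.3 kg; c = 0.163 cal/(g·K) = 682.0 J/(kg·K); ΔT = 17.0 K.
Q = 9.939×10^6 J
9.939×10^6 J × (1 kWh / 3.600×10^6 J) = 2.761 kWh

2.76 kWh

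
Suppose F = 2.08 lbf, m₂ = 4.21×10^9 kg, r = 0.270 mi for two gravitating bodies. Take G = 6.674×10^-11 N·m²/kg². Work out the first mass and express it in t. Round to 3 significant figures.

Rearranging F = G·m₁·m₂/r² for m₁: m₁ = F·r²/(G·m₂).
F = 2.08 lbf = 9.252 N; m₂ = 4.21×10^9 kg; r = 0.270 mi = 434.5 m; G = 6.674×10^-11 N·m²/kg².
m₁ = 6.217×10^6 kg
6.217×10^6 kg × (1 t / 1000 kg) = 6217 t

6220 t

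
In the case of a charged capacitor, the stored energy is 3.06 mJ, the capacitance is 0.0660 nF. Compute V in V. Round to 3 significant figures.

Rearranging: V = √(2E/C).
E = 3.06 mJ = 0.003060 J; C = 0.0660 nF = 6.600×10^-11 F.
V = 9630 V

9630 V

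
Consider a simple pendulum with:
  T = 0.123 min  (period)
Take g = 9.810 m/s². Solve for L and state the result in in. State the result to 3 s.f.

Rearranging: L = g·(T/2π)².
T = 0.123 min = 7.380 s; g = 9.810 m/s².
L = 13.53 m
13.53 m × (1 in / 0.02540 m) = 532.8 in

533 in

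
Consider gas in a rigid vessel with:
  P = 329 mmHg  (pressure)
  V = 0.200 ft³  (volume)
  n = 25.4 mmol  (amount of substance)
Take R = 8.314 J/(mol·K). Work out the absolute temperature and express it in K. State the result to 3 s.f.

Solving PV = nRT for T: T = PV/(nR).
P = 329 mmHg = 43863 Pa; V = 0.200 ft³ = 0.005663 m³; n = 25.4 mmol = 0.02540 mol; R = 8.314 J/(mol·K).
T = 1176 K

1180 K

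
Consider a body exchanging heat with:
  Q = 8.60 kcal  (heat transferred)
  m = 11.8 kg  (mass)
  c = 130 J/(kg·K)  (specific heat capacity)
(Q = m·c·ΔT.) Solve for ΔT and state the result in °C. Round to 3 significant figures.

23.5 °C

Solving Q = m·c·ΔT for ΔT: ΔT = Q/(m·c).
Q = 8.60 kcal = 35982 J; m = 11.8 kg; c = 130 J/(kg·K).
ΔT = 23.46 K
Since 1 °C = 1 K, 23.46 °C.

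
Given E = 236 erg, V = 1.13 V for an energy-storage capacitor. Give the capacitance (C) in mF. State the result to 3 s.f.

0.0370 mF

Solving E = ½C·V² for C: C = 2E/V².
E = 236 erg = 2.360×10^-5 J; V = 1.13 V.
C = 3.696×10^-5 F
3.696×10^-5 F × (1 mF / 0.001000 F) = 0.03696 mF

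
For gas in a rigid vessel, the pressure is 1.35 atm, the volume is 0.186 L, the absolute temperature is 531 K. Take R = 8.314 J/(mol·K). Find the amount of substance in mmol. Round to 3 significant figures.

Solving PV = nRT for n: n = PV/(RT).
P = 1.35 atm = 1.368×10^5 Pa; V = 0.186 L = 1.860×10^-4 m³; T = 531 K; R = 8.314 J/(mol·K).
n = 0.005763 mol
0.005763 mol × (1 mmol / 0.001000 mol) = 5.763 mmol

5.76 mmol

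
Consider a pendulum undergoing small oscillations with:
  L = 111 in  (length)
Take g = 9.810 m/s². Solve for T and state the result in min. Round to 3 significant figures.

T is given directly by: T = 2π√(L/g).
L = 111 in = 2.819 m; g = 9.810 m/s².
T = 3.368 s
3.368 s × (1 min / 60.00 s) = 0.05614 min

0.0561 min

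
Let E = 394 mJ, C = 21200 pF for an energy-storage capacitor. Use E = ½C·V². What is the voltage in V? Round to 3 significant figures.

6100 V

Rearranging: V = √(2E/C).
E = 394 mJ = 0.3940 J; C = 21200 pF = 2.120×10^-8 F.
V = 6097 V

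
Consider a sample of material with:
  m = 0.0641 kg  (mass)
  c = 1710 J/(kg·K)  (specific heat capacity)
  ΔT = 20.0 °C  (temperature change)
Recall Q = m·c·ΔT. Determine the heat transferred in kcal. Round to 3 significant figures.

Directly: Q = mcΔT.
m = 0.0641 kg; c = 1710 J/(kg·K); ΔT = 20.0 °C = 20.00 K.
Q = 2192 J  (the unit combination reduces to kg·m²/s² = J)
2192 J × (1 kcal / 4184 J) = 0.5240 kcal

0.524 kcal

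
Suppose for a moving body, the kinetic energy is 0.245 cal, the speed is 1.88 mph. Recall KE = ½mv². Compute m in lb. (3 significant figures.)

Solving KE = ½mv² for m: m = 2·KE/v².
KE = 0.245 cal = 1.025 J; v = 1.88 mph = 0.8404 m/s.
m = 2.903 kg
2.903 kg × (1 lb / 0.4536 kg) = 6.399 lb

6.40 lb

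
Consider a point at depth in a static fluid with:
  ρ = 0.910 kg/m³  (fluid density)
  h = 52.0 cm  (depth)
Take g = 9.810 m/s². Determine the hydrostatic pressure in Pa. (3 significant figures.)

4.64 Pa

P is given directly by: P = ρgh.
ρ = 0.910 kg/m³; h = 52.0 cm = 0.5200 m; g = 9.810 m/s².
P = 4.642 Pa  (the unit combination reduces to kg/(m·s²) = Pa)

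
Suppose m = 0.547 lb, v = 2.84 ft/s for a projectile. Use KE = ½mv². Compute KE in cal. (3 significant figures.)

Directly: KE = ½mv².
m = 0.547 lb = 0.2481 kg; v = 2.84 ft/s = 0.8656 m/s.
KE = 0.09296 J
0.09296 J × (1 cal / 4.184 J) = 0.02222 cal

0.0222 cal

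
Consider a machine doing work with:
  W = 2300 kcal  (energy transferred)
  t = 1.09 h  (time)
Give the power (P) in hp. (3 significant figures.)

P is given directly by: P = W/t.
W = 2300 kcal = 9.623×10^6 J; t = 1.09 h = 3924 s.
P = 2452 W
2452 W × (1 hp / 745.7 W) = 3.289 hp

3.29 hp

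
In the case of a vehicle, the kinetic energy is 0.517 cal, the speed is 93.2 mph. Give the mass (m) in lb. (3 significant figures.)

Solving KE = ½mv² for m: m = 2·KE/v².
KE = 0.517 cal = 2.163 J; v = 93.2 mph = 41.66 m/s.
m = 0.002492 kg
0.002492 kg × (1 lb / 0.4536 kg) = 0.005494 lb

0.00549 lb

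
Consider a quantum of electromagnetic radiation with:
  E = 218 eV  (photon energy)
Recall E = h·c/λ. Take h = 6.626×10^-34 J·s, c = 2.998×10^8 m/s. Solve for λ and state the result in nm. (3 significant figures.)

Solving E = h·c/λ for λ: λ = hc/E.
E = 218 eV = 3.493×10^-17 J; h = 6.626×10^-34 J·s; c = 2.998×10^8 m/s.
λ = 5.687×10^-9 m
5.687×10^-9 m × (1 nm / 1.000×10^-9 m) = 5.687 nm

5.69 nm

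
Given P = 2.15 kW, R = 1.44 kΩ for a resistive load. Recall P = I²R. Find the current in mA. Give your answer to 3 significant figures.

1220 mA

Rearranging P = I²R for I: I = √(P/R).
P = 2.15 kW = 2150 W; R = 1.44 kΩ = 1440 Ω.
I = 1.222 A
1.222 A × (1 mA / 0.001000 A) = 1222 mA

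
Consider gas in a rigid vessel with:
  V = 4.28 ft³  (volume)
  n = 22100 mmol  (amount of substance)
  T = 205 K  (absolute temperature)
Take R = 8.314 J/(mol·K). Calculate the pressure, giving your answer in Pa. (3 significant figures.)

P is given directly by: P = nRT/V.
V = 4.28 ft³ = 0.1212 m³; n = 22100 mmol = 22.10 mol; T = 205 K; R = 8.314 J/(mol·K).
P = 3.108×10^5 Pa

3.11×10^5 Pa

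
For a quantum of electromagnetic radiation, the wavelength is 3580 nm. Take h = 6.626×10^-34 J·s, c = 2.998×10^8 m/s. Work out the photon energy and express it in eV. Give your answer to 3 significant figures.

0.346 eV

Directly: E = hc/λ.
λ = 3580 nm = 3.580×10^-6 m; h = 6.626×10^-34 J·s; c = 2.998×10^8 m/s.
E = 5.549×10^-20 J  (the unit combination reduces to kg·m²/s² = J)
5.549×10^-20 J × (1 eV / 1.602×10^-19 J) = 0.3463 eV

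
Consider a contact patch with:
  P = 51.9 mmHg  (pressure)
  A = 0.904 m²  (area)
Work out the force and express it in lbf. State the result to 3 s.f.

1410 lbf

Rearranging P = F/A for F: F = P·A.
P = 51.9 mmHg = 6919 Pa; A = 0.904 m².
F = 6255 N
6255 N × (1 lbf / 4.448 N) = 1406 lbf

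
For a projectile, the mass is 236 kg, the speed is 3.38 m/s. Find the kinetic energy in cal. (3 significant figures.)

322 cal

Directly: KE = ½mv².
m = 236 kg; v = 3.38 m/s.
KE = 1348 J  (the unit combination reduces to kg·m²/s² = J)
1348 J × (1 cal / 4.184 J) = 322.2 cal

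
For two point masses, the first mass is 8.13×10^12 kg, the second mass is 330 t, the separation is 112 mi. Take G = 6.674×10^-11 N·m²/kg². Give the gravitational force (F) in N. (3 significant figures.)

F is given directly by: F = Gm₁m₂/r².
m₁ = 8.13×10^12 kg; m₂ = 330 t = 3.300×10^5 kg; r = 112 mi = 1.802×10^5 m; G = 6.674×10^-11 N·m²/kg².
F = 0.005511 N  (the unit combination reduces to kg·m/s² = N)

0.00551 N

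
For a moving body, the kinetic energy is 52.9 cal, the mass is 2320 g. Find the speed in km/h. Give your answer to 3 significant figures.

Rearranging KE = ½mv² for v: v = √(2·KE/m).
KE = 52.9 cal = 221.3 J; m = 2320 g = 2.320 kg.
v = 13.81 m/s
13.81 m/s × (1 km/h / 0.2778 m/s) = 49.73 km/h

49.7 km/h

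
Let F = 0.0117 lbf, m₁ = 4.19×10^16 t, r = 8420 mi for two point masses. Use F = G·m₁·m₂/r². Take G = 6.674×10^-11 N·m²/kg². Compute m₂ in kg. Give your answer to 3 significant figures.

Rearranging: m₂ = F·r²/(G·m₁).
F = 0.0117 lbf = 0.05204 N; m₁ = 4.19×10^16 t = 4.190×10^19 kg; r = 8420 mi = 1.355×10^7 m; G = 6.674×10^-11 N·m²/kg².
m₂ = 3417 kg

3420 kg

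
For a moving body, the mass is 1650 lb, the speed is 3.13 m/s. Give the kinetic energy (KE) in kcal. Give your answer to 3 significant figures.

Directly: KE = ½mv².
m = 1650 lb = 748.4 kg; v = 3.13 m/s.
KE = 3666 J
3666 J × (1 kcal / 4184 J) = 0.8762 kcal

0.876 kcal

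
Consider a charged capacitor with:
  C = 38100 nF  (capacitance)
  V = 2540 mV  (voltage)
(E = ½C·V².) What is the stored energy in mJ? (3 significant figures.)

E is given directly by: E = ½CV².
C = 38100 nF = 3.810×10^-5 F; V = 2540 mV = 2.540 V.
E = 1.229×10^-4 J
1.229×10^-4 J × (1 mJ / 0.001000 J) = 0.1229 mJ

0.123 mJ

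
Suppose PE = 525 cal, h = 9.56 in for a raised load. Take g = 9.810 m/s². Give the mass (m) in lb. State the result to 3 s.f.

Solving PE = m·g·h for m: m = PE/(g·h).
PE = 525 cal = 2197 J; h = 9.56 in = 0.2428 m; g = 9.810 m/s².
m = 922.1 kg
922.1 kg × (1 lb / 0.4536 kg) = 2033 lb

2030 lb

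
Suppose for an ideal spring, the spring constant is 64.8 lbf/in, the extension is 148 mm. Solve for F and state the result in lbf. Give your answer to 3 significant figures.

378 lbf

Directly: F = kx.
k = 64.8 lbf/in = 11348 N/m; x = 148 mm = 0.1480 m.
F = 1680 N  (the unit combination reduces to kg·m/s² = N)
1680 N × (1 lbf / 4.448 N) = 377.6 lbf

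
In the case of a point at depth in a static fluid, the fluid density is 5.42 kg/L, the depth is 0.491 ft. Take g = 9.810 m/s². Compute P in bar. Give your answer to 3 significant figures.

0.0796 bar

P is given directly by: P = ρgh.
ρ = 5.42 kg/L = 5420 kg/m³; h = 0.491 ft = 0.1497 m; g = 9.810 m/s².
P = 7957 Pa
7957 Pa × (1 bar / 1.000×10^5 Pa) = 0.07957 bar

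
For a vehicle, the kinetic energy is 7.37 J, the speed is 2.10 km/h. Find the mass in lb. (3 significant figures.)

95.5 lb

Solving KE = ½mv² for m: m = 2·KE/v².
KE = 7.37 J; v = 2.10 km/h = 0.5833 m/s.
m = 43.32 kg
43.32 kg × (1 lb / 0.4536 kg) = 95.50 lb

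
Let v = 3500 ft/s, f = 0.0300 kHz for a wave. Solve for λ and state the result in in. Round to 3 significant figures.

1400 in

Solving v = f·λ for λ: λ = v/f.
v = 3500 ft/s = 1067 m/s; f = 0.0300 kHz = 30.00 Hz.
λ = 35.56 m
35.56 m × (1 in / 0.02540 m) = 1400 in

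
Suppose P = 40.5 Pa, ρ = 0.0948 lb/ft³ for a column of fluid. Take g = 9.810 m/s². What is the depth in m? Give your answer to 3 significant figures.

Solving P = ρ·g·h for h: h = P/(ρ·g).
P = 40.5 Pa; ρ = 0.0948 lb/ft³ = 1.519 kg/m³; g = 9.810 m/s².
h = 2.719 m

2.72 m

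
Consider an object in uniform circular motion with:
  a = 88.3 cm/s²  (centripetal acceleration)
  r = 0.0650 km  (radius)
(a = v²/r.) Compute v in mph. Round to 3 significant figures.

Rearranging a = v²/r for v: v = √(a·r).
a = 88.3 cm/s² = 0.8830 m/s²; r = 0.0650 km = 65.00 m.
v = 7.576 m/s
7.576 m/s × (1 mph / 0.4470 m/s) = 16.95 mph

16.9 mph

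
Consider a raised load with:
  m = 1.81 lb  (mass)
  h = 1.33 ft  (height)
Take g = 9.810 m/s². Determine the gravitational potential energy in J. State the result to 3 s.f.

3.26 J

PE is given directly by: PE = mgh.
m = 1.81 lb = 0.8210 kg; h = 1.33 ft = 0.4054 m; g = 9.810 m/s².
PE = 3.265 J  (the unit combination reduces to kg·m²/s² = J)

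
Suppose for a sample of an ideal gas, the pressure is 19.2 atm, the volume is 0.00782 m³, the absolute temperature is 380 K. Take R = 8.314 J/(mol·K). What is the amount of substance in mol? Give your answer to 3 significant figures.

From the ideal-gas law: n = PV/(RT).
P = 19.2 atm = 1.945×10^6 Pa; V = 0.00782 m³; T = 380 K; R = 8.314 J/(mol·K).
n = 4.815 mol

4.82 mol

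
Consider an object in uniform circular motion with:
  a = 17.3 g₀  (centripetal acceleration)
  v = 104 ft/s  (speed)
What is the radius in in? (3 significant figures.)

Rearranging a = v²/r for r: r = v²/a.
a = 17.3 g₀ = 169.7 m/s²; v = 104 ft/s = 31.70 m/s.
r = 5.923 m
5.923 m × (1 in / 0.02540 m) = 233.2 in

233 in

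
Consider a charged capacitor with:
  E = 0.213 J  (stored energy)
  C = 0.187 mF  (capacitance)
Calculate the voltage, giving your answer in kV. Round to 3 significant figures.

Rearranging: V = √(2E/C).
E = 0.213 J; C = 0.187 mF = 1.870×10^-4 F.
V = 47.73 V  (the unit combination reduces to kg·m²/(A·s³) = V)
47.73 V × (1 kV / 1000 V) = 0.04773 kV

0.0477 kV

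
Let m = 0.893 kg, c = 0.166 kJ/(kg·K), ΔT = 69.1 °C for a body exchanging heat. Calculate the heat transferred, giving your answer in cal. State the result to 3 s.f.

Directly: Q = mcΔT.
m = 0.893 kg; c = 0.166 kJ/(kg·K) = 166.0 J/(kg·K); ΔT = 69.1 °C = 69.10 K.
Q = 10243 J
10243 J × (1 cal / 4.184 J) = 2448 cal

2450 cal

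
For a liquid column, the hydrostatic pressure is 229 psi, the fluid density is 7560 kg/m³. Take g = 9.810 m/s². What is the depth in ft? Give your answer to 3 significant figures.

69.8 ft

Solving P = ρ·g·h for h: h = P/(ρ·g).
P = 229 psi = 1.579×10^6 Pa; ρ = 7560 kg/m³; g = 9.810 m/s².
h = 21.29 m
21.29 m × (1 ft / 0.3048 m) = 69.85 ft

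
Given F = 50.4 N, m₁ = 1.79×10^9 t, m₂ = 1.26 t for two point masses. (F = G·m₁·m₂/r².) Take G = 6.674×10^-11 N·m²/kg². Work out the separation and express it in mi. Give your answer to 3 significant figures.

From Newton's law of gravitation: r = √(G·m₁m₂/F).
F = 50.4 N; m₁ = 1.79×10^9 t = 1.790×10^12 kg; m₂ = 1.26 t = 1260 kg; G = 6.674×10^-11 N·m²/kg².
r = 54.65 m
54.65 m × (1 mi / 1609 m) = 0.03396 mi

0.0340 mi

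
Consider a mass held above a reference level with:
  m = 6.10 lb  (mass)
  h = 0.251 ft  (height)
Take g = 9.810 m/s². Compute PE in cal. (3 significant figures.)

0.496 cal

Directly: PE = mgh.
m = 6.10 lb = 2.767 kg; h = 0.251 ft = 0.07650 m; g = 9.810 m/s².
PE = 2.077 J
2.077 J × (1 cal / 4.184 J) = 0.4963 cal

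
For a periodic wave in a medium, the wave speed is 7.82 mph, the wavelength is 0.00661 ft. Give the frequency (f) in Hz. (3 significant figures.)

1740 Hz

Solving v = f·λ for f: f = v/λ.
v = 7.82 mph = 3.496 m/s; λ = 0.00661 ft = 0.002015 m.
f = 1735 Hz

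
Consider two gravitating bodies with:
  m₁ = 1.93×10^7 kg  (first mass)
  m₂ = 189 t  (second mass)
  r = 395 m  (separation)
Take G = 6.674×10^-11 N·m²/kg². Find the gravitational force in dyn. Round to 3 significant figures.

F is given directly by: F = Gm₁m₂/r².
m₁ = 1.93×10^7 kg; m₂ = 189 t = 1.890×10^5 kg; r = 395 m; G = 6.674×10^-11 N·m²/kg².
F = 0.001560 N  (the unit combination reduces to kg·m/s² = N)
0.001560 N × (1 dyn / 1.000×10^-5 N) = 156.0 dyn

156 dyn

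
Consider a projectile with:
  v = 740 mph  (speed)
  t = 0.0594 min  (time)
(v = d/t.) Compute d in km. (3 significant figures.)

1.18 km

Rearranging: d = v·t.
v = 740 mph = 330.8 m/s; t = 0.0594 min = 3.564 s.
d = 1179 m
1179 m × (1 km / 1000 m) = 1.179 km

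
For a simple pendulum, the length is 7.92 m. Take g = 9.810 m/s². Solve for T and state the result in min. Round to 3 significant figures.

T is given directly by: T = 2π√(L/g).
L = 7.92 m; g = 9.810 m/s².
T = 5.646 s
5.646 s × (1 min / 60.00 s) = 0.09409 min

0.0941 min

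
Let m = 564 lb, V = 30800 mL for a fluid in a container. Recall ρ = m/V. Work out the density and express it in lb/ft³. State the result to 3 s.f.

Directly: ρ = m/V.
m = 564 lb = 255.8 kg; V = 30800 mL = 0.03080 m³.
ρ = 8306 kg/m³
8306 kg/m³ × (1 lb/ft³ / 16.02 kg/m³) = 518.5 lb/ft³

519 lb/ft³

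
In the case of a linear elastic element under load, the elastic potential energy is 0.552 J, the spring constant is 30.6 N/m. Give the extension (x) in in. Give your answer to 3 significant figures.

7.48 in

Solving U = ½k·x² for x: x = √(2U/k).
U = 0.552 J; k = 30.6 N/m.
x = 0.1899 m
0.1899 m × (1 in / 0.02540 m) = 7.478 in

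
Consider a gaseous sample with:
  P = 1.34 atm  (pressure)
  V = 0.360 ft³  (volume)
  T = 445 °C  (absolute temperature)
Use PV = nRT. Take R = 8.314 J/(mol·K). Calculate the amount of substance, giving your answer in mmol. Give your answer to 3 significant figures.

232 mmol

From the ideal-gas law: n = PV/(RT).
P = 1.34 atm = 1.358×10^5 Pa; V = 0.360 ft³ = 0.01019 m³; T = 445 °C = 718.1 K; R = 8.314 J/(mol·K).
n = 0.2318 mol
0.2318 mol × (1 mmol / 0.001000 mol) = 231.8 mmol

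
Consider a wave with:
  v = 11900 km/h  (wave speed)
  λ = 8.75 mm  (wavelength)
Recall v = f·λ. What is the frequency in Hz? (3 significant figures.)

Rearranging v = f·λ for f: f = v/λ.
v = 11900 km/h = 3306 m/s; λ = 8.75 mm = 0.008750 m.
f = 3.778×10^5 Hz

3.78×10^5 Hz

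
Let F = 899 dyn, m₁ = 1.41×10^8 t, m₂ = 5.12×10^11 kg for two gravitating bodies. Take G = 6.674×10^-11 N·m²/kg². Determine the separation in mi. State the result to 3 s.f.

14400 mi

From Newton's law of gravitation: r = √(G·m₁m₂/F).
F = 899 dyn = 0.008990 N; m₁ = 1.41×10^8 t = 1.410×10^11 kg; m₂ = 5.12×10^11 kg; G = 6.674×10^-11 N·m²/kg².
r = 2.315×10^7 m
2.315×10^7 m × (1 mi / 1609 m) = 14385 mi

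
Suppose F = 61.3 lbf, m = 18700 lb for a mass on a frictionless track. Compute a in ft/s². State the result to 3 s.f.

0.105 ft/s²

From Newton's second law: a = F/m.
F = 61.3 lbf = 272.7 N; m = 18700 lb = 8482 kg.
a = 0.03215 m/s²
0.03215 m/s² × (1 ft/s² / 0.3048 m/s²) = 0.1055 ft/s²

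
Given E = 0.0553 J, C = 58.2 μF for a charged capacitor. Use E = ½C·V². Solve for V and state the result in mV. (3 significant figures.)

43600 mV

Rearranging: V = √(2E/C).
E = 0.0553 J; C = 58.2 μF = 5.820×10^-5 F.
V = 43.59 V  (the unit combination reduces to kg·m²/(A·s³) = V)
43.59 V × (1 mV / 0.001000 V) = 43593 mV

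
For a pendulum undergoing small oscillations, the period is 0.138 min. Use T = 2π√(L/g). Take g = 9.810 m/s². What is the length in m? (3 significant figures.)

17.0 m

Rearranging: L = g·(T/2π)².
T = 0.138 min = 8.280 s; g = 9.810 m/s².
L = 17.04 m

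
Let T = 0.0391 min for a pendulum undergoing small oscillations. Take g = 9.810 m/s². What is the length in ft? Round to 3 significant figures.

4.49 ft

Rearranging: L = g·(T/2π)².
T = 0.0391 min = 2.346 s; g = 9.810 m/s².
L = 1.368 m
1.368 m × (1 ft / 0.3048 m) = 4.487 ft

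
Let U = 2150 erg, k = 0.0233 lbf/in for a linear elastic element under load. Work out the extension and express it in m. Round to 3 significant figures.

0.0103 m

Rearranging: x = √(2U/k).
U = 2150 erg = 2.150×10^-4 J; k = 0.0233 lbf/in = 4.080 N/m.
x = 0.01027 m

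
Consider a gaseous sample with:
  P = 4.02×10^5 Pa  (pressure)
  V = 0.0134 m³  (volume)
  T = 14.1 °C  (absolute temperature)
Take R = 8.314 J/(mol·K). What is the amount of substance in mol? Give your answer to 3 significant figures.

Rearranging PV = nRT for n: n = PV/(RT).
P = 4.02×10^5 Pa; V = 0.0134 m³; T = 14.1 °C = 287.2 K; R = 8.314 J/(mol·K).
n = 2.256 mol

2.26 mol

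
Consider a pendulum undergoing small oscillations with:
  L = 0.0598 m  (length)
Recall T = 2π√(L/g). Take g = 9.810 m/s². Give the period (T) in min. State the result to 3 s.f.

Directly: T = 2π√(L/g).
L = 0.0598 m; g = 9.810 m/s².
T = 0.4906 s
0.4906 s × (1 min / 60.00 s) = 0.008176 min

0.00818 min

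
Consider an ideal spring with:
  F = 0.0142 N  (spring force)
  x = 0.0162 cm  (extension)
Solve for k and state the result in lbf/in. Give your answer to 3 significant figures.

From Hooke's law: k = F/x.
F = 0.0142 N; x = 0.0162 cm = 1.620×10^-4 m.
k = 87.65 N/m
87.65 N/m × (1 lbf/in / 175.1 N/m) = 0.5005 lbf/in

0.501 lbf/in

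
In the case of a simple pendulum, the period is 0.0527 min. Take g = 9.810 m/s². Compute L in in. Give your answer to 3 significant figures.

Solving T = 2π√(L/g) for L: L = g·(T/2π)².
T = 0.0527 min = 3.162 s; g = 9.810 m/s².
L = 2.484 m
2.484 m × (1 in / 0.02540 m) = 97.81 in

97.8 in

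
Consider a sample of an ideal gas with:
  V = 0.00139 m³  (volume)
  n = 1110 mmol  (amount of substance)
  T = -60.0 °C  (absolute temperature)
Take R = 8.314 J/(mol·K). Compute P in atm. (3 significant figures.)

14.0 atm

Directly: P = nRT/V.
V = 0.00139 m³; n = 1110 mmol = 1.110 mol; T = -60.0 °C = 213.1 K; R = 8.314 J/(mol·K).
P = 1.415×10^6 Pa  (the unit combination reduces to kg/(m·s²) = Pa)
1.415×10^6 Pa × (1 atm / 1.013×10^5 Pa) = 13.97 atm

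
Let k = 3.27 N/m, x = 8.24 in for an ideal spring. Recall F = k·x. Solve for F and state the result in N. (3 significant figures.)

0.684 N

From Hooke's law: F = kx.
k = 3.27 N/m; x = 8.24 in = 0.2093 m.
F = 0.6844 N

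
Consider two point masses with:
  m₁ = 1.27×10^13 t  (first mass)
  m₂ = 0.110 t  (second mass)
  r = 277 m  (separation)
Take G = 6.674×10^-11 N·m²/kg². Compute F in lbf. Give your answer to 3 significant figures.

273 lbf

Directly: F = Gm₁m₂/r².
m₁ = 1.27×10^13 t = 1.270×10^16 kg; m₂ = 0.110 t = 110.0 kg; r = 277 m; G = 6.674×10^-11 N·m²/kg².
F = 1215 N  (the unit combination reduces to kg·m/s² = N)
1215 N × (1 lbf / 4.448 N) = 273.2 lbf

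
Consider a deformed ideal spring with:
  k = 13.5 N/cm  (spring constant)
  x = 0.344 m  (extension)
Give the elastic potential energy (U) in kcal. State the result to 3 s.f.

0.0191 kcal

U is given directly by: U = ½kx².
k = 13.5 N/cm = 1350 N/m; x = 0.344 m.
U = 79.88 J  (the unit combination reduces to kg·m²/s² = J)
79.88 J × (1 kcal / 4184 J) = 0.01909 kcal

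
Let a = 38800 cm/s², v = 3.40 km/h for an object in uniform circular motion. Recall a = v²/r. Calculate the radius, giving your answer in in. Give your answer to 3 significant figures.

0.0905 in

Rearranging a = v²/r for r: r = v²/a.
a = 38800 cm/s² = 388.0 m/s²; v = 3.40 km/h = 0.9444 m/s.
r = 0.002299 m
0.002299 m × (1 in / 0.02540 m) = 0.09051 in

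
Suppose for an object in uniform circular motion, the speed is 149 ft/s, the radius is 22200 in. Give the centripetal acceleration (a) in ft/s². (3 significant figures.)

12.0 ft/s²

a is given directly by: a = v²/r.
v = 149 ft/s = 45.42 m/s; r = 22200 in = 563.9 m.
a = 3.658 m/s²
3.658 m/s² × (1 ft/s² / 0.3048 m/s²) = 12.00 ft/s²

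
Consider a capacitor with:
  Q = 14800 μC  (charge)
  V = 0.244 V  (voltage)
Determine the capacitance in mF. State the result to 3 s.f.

Directly: C = Q/V.
Q = 14800 μC = 0.01480 C; V = 0.244 V.
C = 0.06066 F
0.06066 F × (1 mF / 0.001000 F) = 60.66 mF

60.7 mF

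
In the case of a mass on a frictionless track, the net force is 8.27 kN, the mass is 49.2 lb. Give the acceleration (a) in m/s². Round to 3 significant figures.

371 m/s²

Rearranging F = m·a for a: a = F/m.
F = 8.27 kN = 8270 N; m = 49.2 lb = 22.32 kg.
a = 370.6 m/s²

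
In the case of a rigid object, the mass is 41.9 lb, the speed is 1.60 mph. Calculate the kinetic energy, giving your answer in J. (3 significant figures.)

4.86 J

Directly: KE = ½mv².
m = 41.9 lb = 19.01 kg; v = 1.60 mph = 0.7153 m/s.
KE = 4.862 J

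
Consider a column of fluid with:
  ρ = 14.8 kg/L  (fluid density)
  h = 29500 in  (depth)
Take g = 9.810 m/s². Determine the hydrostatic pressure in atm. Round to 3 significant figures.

1070 atm

P is given directly by: P = ρgh.
ρ = 14.8 kg/L = 14800 kg/m³; h = 29500 in = 749.3 m; g = 9.810 m/s².
P = 1.088×10^8 Pa  (the unit combination reduces to kg/(m·s²) = Pa)
1.088×10^8 Pa × (1 atm / 1.013×10^5 Pa) = 1074 atm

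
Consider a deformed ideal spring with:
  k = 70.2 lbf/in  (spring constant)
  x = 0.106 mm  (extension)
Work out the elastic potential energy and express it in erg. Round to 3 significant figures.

691 erg

Directly: U = ½kx².
k = 70.2 lbf/in = 12294 N/m; x = 0.106 mm = 1.060×10^-4 m.
U = 6.907×10^-5 J
6.907×10^-5 J × (1 erg / 1.000×10^-7 J) = 690.7 erg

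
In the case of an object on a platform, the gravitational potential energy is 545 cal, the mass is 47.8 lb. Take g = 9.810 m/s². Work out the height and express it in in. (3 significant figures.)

422 in

Rearranging PE = m·g·h for h: h = PE/(m·g).
PE = 545 cal = 2280 J; m = 47.8 lb = 21.68 kg; g = 9.810 m/s².
h = 10.72 m
10.72 m × (1 in / 0.02540 m) = 422.1 in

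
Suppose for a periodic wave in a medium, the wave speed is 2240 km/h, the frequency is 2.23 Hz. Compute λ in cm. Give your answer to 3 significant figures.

27900 cm

Rearranging v = f·λ for λ: λ = v/f.
v = 2240 km/h = 622.2 m/s; f = 2.23 Hz.
λ = 279.0 m
279.0 m × (1 cm / 0.01000 m) = 27902 cm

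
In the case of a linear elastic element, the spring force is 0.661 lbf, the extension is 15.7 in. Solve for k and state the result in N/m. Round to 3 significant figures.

From Hooke's law: k = F/x.
F = 0.661 lbf = 2.940 N; x = 15.7 in = 0.3988 m.
k = 7.373 N/m

7.37 N/m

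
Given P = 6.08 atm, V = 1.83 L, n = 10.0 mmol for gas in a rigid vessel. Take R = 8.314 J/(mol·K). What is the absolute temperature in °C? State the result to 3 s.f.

Rearranging: T = PV/(nR).
P = 6.08 atm = 6.161×10^5 Pa; V = 1.83 L = 0.001830 m³; n = 10.0 mmol = 0.01000 mol; R = 8.314 J/(mol·K).
T = 13560 K
13560 K − 273.15 = 13287 °C

13300 °C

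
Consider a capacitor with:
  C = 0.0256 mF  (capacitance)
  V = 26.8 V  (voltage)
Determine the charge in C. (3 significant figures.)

6.86×10^-4 C

Rearranging C = Q/V for Q: Q = CV.
C = 0.0256 mF = 2.560×10^-5 F; V = 26.8 V.
Q = 6.861×10^-4 C  (the unit combination reduces to A·s = C)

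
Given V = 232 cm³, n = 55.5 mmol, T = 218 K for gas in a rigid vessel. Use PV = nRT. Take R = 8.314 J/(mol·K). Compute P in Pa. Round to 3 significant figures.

4.34×10^5 Pa

P is given directly by: P = nRT/V.
V = 232 cm³ = 2.320×10^-4 m³; n = 55.5 mmol = 0.05550 mol; T = 218 K; R = 8.314 J/(mol·K).
P = 4.336×10^5 Pa  (the unit combination reduces to kg/(m·s²) = Pa)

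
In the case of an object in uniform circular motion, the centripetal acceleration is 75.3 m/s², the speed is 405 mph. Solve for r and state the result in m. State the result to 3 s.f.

Rearranging a = v²/r for r: r = v²/a.
a = 75.3 m/s²; v = 405 mph = 181.1 m/s.
r = 435.3 m

435 m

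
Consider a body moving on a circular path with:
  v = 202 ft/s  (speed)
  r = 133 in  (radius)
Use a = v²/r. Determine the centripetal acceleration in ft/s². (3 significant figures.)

Directly: a = v²/r.
v = 202 ft/s = 61.57 m/s; r = 133 in = 3.378 m.
a = 1122 m/s²
1122 m/s² × (1 ft/s² / 0.3048 m/s²) = 3682 ft/s²

3680 ft/s²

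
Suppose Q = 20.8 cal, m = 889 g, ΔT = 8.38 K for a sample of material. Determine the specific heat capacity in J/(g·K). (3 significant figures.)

Rearranging Q = m·c·ΔT for c: c = Q/(m·ΔT).
Q = 20.8 cal = 87.03 J; m = 889 g = 0.8890 kg; ΔT = 8.38 K.
c = 11.68 J/(kg·K)
11.68 J/(kg·K) × (1 J/(g·K) / 1000 J/(kg·K)) = 0.01168 J/(g·K)

0.0117 J/(g·K)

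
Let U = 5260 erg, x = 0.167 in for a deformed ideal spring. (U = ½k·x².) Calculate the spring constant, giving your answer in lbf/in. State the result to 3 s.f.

0.334 lbf/in

Rearranging U = ½k·x² for k: k = 2U/x².
U = 5260 erg = 5.260×10^-4 J; x = 0.167 in = 0.004242 m.
k = 58.47 N/m
58.47 N/m × (1 lbf/in / 175.1 N/m) = 0.3339 lbf/in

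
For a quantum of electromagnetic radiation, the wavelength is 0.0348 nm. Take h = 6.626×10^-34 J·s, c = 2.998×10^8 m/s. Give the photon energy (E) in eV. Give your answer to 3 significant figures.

E is given directly by: E = hc/λ.
λ = 0.0348 nm = 3.480×10^-11 m; h = 6.626×10^-34 J·s; c = 2.998×10^8 m/s.
E = 5.708×10^-15 J  (the unit combination reduces to kg·m²/s² = J)
5.708×10^-15 J × (1 eV / 1.602×10^-19 J) = 35628 eV

35600 eV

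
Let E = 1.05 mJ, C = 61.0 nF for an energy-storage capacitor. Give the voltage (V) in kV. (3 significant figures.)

0.186 kV

Rearranging E = ½C·V² for V: V = √(2E/C).
E = 1.05 mJ = 0.001050 J; C = 61.0 nF = 6.100×10^-8 F.
V = 185.5 V  (the unit combination reduces to kg·m²/(A·s³) = V)
185.5 V × (1 kV / 1000 V) = 0.1855 kV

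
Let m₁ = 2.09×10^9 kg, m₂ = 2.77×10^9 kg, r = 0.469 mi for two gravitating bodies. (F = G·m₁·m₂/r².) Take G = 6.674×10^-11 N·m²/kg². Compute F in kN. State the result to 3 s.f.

From Newton's law of gravitation: F = Gm₁m₂/r².
m₁ = 2.09×10^9 kg; m₂ = 2.77×10^9 kg; r = 0.469 mi = 754.8 m; G = 6.674×10^-11 N·m²/kg².
F = 678.2 N  (the unit combination reduces to kg·m/s² = N)
678.2 N × (1 kN / 1000 N) = 0.6782 kN

0.678 kN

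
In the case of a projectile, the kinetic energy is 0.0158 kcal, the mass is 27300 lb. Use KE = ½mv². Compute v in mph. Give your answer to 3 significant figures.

0.231 mph

Rearranging: v = √(2·KE/m).
KE = 0.0158 kcal = 66.11 J; m = 27300 lb = 12383 kg.
v = 0.1033 m/s
0.1033 m/s × (1 mph / 0.4470 m/s) = 0.2311 mph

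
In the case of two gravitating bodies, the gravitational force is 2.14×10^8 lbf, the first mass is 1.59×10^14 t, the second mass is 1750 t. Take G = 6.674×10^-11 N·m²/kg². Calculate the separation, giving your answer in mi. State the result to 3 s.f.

From Newton's law of gravitation: r = √(G·m₁m₂/F).
F = 2.14×10^8 lbf = 9.519×10^8 N; m₁ = 1.59×10^14 t = 1.590×10^17 kg; m₂ = 1750 t = 1.750×10^6 kg; G = 6.674×10^-11 N·m²/kg².
r = 139.7 m
139.7 m × (1 mi / 1609 m) = 0.08679 mi

0.0868 mi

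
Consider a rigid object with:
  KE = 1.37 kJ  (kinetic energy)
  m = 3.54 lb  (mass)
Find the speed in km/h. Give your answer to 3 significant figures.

149 km/h

Rearranging KE = ½mv² for v: v = √(2·KE/m).
KE = 1.37 kJ = 1370 J; m = 3.54 lb = 1.606 kg.
v = 41.31 m/s
41.31 m/s × (1 km/h / 0.2778 m/s) = 148.7 km/h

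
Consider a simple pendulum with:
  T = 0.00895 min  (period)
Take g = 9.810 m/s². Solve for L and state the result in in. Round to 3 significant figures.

Solving T = 2π√(L/g) for L: L = g·(T/2π)².
T = 0.00895 min = 0.5370 s; g = 9.810 m/s².
L = 0.07166 m
0.07166 m × (1 in / 0.02540 m) = 2.821 in

2.82 in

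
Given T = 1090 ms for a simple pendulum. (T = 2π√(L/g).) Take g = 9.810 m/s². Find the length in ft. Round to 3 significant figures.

0.969 ft

Solving T = 2π√(L/g) for L: L = g·(T/2π)².
T = 1090 ms = 1.090 s; g = 9.810 m/s².
L = 0.2952 m
0.2952 m × (1 ft / 0.3048 m) = 0.9686 ft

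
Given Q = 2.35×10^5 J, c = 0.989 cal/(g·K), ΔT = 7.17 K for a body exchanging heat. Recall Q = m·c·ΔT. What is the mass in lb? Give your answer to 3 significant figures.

Solving Q = m·c·ΔT for m: m = Q/(c·ΔT).
Q = 2.35×10^5 J; c = 0.989 cal/(g·K) = 4138 J/(kg·K); ΔT = 7.17 K.
m = 7.921 kg
7.921 kg × (1 lb / 0.4536 kg) = 17.46 lb

17.5 lb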